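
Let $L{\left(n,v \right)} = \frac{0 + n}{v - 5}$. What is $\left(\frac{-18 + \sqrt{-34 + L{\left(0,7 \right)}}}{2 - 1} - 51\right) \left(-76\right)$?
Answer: $5244 - 76 i \sqrt{34} \approx 5244.0 - 443.15 i$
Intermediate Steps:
$L{\left(n,v \right)} = \frac{n}{-5 + v}$
$\left(\frac{-18 + \sqrt{-34 + L{\left(0,7 \right)}}}{2 - 1} - 51\right) \left(-76\right) = \left(\frac{-18 + \sqrt{-34 + \frac{0}{-5 + 7}}}{2 - 1} - 51\right) \left(-76\right) = \left(\frac{-18 + \sqrt{-34 + \frac{0}{2}}}{1} - 51\right) \left(-76\right) = \left(\left(-18 + \sqrt{-34 + 0 \cdot \frac{1}{2}}\right) 1 - 51\right) \left(-76\right) = \left(\left(-18 + \sqrt{-34 + 0}\right) 1 - 51\right) \left(-76\right) = \left(\left(-18 + \sqrt{-34}\right) 1 - 51\right) \left(-76\right) = \left(\left(-18 + i \sqrt{34}\right) 1 - 51\right) \left(-76\right) = \left(\left(-18 + i \sqrt{34}\right) - 51\right) \left(-76\right) = \left(-69 + i \sqrt{34}\right) \left(-76\right) = 5244 - 76 i \sqrt{34}$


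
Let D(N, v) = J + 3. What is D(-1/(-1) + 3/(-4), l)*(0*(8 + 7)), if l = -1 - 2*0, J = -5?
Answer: 0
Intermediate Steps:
l = -1 (l = -1 + 0 = -1)
D(N, v) = -2 (D(N, v) = -5 + 3 = -2)
D(-1/(-1) + 3/(-4), l)*(0*(8 + 7)) = -0*(8 + 7) = -0*15 = -2*0 = 0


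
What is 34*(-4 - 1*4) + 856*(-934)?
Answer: -799776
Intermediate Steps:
34*(-4 - 1*4) + 856*(-934) = 34*(-4 - 4) - 799504 = 34*(-8) - 799504 = -272 - 799504 = -799776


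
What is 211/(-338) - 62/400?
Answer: -26339/33800 ≈ -0.77926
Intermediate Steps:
211/(-338) - 62/400 = 211*(-1/338) - 62*1/400 = -211/338 - 31/200 = -26339/33800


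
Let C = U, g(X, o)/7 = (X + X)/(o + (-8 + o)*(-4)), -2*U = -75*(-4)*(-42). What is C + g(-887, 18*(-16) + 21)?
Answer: 747926/119 ≈ 6285.1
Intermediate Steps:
U = 6300 (U = -(-75*(-4))*(-42)/2 = -150*(-42) = -½*(-12600) = 6300)
g(X, o) = 14*X/(32 - 3*o) (g(X, o) = 7*((X + X)/(o + (-8 + o)*(-4))) = 7*((2*X)/(o + (32 - 4*o))) = 7*((2*X)/(32 - 3*o)) = 7*(2*X/(32 - 3*o)) = 14*X/(32 - 3*o))
C = 6300
C + g(-887, 18*(-16) + 21) = 6300 - 14*(-887)/(-32 + 3*(18*(-16) + 21)) = 6300 - 14*(-887)/(-32 + 3*(-288 + 21)) = 6300 - 14*(-887)/(-32 + 3*(-267)) = 6300 - 14*(-887)/(-32 - 801) = 6300 - 14*(-887)/(-833) = 6300 - 14*(-887)*(-1/833) = 6300 - 1774/119 = 747926/119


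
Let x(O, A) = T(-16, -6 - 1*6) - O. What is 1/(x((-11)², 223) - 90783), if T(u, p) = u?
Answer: -1/90920 ≈ -1.0999e-5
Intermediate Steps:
x(O, A) = -16 - O
1/(x((-11)², 223) - 90783) = 1/((-16 - 1*(-11)²) - 90783) = 1/((-16 - 1*121) - 90783) = 1/((-16 - 121) - 90783) = 1/(-137 - 90783) = 1/(-90920) = -1/90920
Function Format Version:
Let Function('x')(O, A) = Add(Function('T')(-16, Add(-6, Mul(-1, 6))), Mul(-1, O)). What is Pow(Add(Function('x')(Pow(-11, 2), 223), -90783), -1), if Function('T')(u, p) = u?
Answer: Rational(-1, 90920) ≈ -1.0999e-5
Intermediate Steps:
Function('x')(O, A) = Add(-16, Mul(-1, O))
Pow(Add(Function('x')(Pow(-11, 2), 223), -90783), -1) = Pow(Add(Add(-16, Mul(-1, Pow(-11, 2))), -90783), -1) = Pow(Add(Add(-16, Mul(-1, 121)), -90783), -1) = Pow(Add(Add(-16, -121), -90783), -1) = Pow(Add(-137, -90783), -1) = Pow(-90920, -1) = Rational(-1, 90920)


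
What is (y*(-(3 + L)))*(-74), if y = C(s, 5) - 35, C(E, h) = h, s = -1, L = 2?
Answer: -11100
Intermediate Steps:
y = -30 (y = 5 - 35 = -30)
(y*(-(3 + L)))*(-74) = -(-30)*(3 + 2)*(-74) = -(-30)*5*(-74) = -30*(-5)*(-74) = 150*(-74) = -11100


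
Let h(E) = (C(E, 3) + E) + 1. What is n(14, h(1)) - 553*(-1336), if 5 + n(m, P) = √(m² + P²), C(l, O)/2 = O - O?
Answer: 738803 + 10*√2 ≈ 7.3882e+5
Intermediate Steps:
C(l, O) = 0 (C(l, O) = 2*(O - O) = 2*0 = 0)
h(E) = 1 + E (h(E) = (0 + E) + 1 = E + 1 = 1 + E)
n(m, P) = -5 + √(P² + m²) (n(m, P) = -5 + √(m² + P²) = -5 + √(P² + m²))
n(14, h(1)) - 553*(-1336) = (-5 + √((1 + 1)² + 14²)) - 553*(-1336) = (-5 + √(2² + 196)) + 738808 = (-5 + √(4 + 196)) + 738808 = (-5 + √200) + 738808 = (-5 + 10*√2) + 738808 = 738803 + 10*√2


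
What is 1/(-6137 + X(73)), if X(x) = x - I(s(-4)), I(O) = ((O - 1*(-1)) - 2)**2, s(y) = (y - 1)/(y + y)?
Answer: -64/388105 ≈ -0.00016490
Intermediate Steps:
s(y) = (-1 + y)/(2*y) (s(y) = (-1 + y)/((2*y)) = (-1 + y)*(1/(2*y)) = (-1 + y)/(2*y))
I(O) = (-1 + O)**2 (I(O) = ((O + 1) - 2)**2 = ((1 + O) - 2)**2 = (-1 + O)**2)
X(x) = -9/64 + x (X(x) = x - (-1 + (1/2)*(-1 - 4)/(-4))**2 = x - (-1 + (1/2)*(-1/4)*(-5))**2 = x - (-1 + 5/8)**2 = x - (-3/8)**2 = x - 1*9/64 = x - 9/64 = -9/64 + x)
1/(-6137 + X(73)) = 1/(-6137 + (-9/64 + 73)) = 1/(-6137 + 4663/64) = 1/(-388105/64) = -64/388105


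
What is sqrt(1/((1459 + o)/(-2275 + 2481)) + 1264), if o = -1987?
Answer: sqrt(22017138)/132 ≈ 35.547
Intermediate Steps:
sqrt(1/((1459 + o)/(-2275 + 2481)) + 1264) = sqrt(1/((1459 - 1987)/(-2275 + 2481)) + 1264) = sqrt(1/(-528/206) + 1264) = sqrt(1/(-528*1/206) + 1264) = sqrt(1/(-264/103) + 1264) = sqrt(-103/264 + 1264) = sqrt(333593/264) = sqrt(22017138)/132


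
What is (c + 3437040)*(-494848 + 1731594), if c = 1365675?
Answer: 5939738565390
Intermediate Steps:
(c + 3437040)*(-494848 + 1731594) = (1365675 + 3437040)*(-494848 + 1731594) = 4802715*1236746 = 5939738565390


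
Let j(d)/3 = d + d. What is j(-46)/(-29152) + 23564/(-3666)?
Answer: -85740739/13358904 ≈ -6.4182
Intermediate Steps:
j(d) = 6*d (j(d) = 3*(d + d) = 3*(2*d) = 6*d)
j(-46)/(-29152) + 23564/(-3666) = (6*(-46))/(-29152) + 23564/(-3666) = -276*(-1/29152) + 23564*(-1/3666) = 69/7288 - 11782/1833 = -85740739/13358904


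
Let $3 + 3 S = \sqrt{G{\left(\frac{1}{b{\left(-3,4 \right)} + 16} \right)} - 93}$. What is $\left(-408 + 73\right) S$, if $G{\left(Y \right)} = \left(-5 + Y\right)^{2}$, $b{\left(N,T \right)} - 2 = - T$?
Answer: $335 - \frac{22445 i \sqrt{3}}{42} \approx 335.0 - 925.62 i$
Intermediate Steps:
$b{\left(N,T \right)} = 2 - T$
$S = -1 + \frac{67 i \sqrt{3}}{42}$ ($S = -1 + \frac{\sqrt{\left(-5 + \frac{1}{\left(2 - 4\right) + 16}\right)^{2} - 93}}{3} = -1 + \frac{\sqrt{\left(-5 + \frac{1}{-2 + 16}\right)^{2} - 93}}{3} = -1 + \frac{\sqrt{\left(-5 + \frac{1}{14}\right)^{2} - 93}}{3} = -1 + \frac{\sqrt{\left(- \frac{69}{14}\right)^{2} - 93}}{3} = -1 + \frac{\sqrt{\frac{4761}{196} - 93}}{3} = -1 + \frac{\sqrt{- \frac{13467}{196}}}{3} = -1 + \frac{\frac{67}{14} i \sqrt{3}}{3} = -1 + \frac{67 i \sqrt{3}}{42} \approx -1.0 + 2.763 i$)
$\left(-408 + 73\right) S = \left(-408 + 73\right) \left(-1 + \frac{67 i \sqrt{3}}{42}\right) = - 335 \left(-1 + \frac{67 i \sqrt{3}}{42}\right) = 335 - \frac{22445 i \sqrt{3}}{42}$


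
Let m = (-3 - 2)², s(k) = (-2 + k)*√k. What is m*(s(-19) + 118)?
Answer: 2950 - 525*I*√19 ≈ 2950.0 - 2288.4*I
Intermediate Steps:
s(k) = √k*(-2 + k)
m = 25 (m = (-5)² = 25)
m*(s(-19) + 118) = 25*(√(-19)*(-2 - 19) + 118) = 25*((I*√19)*(-21) + 118) = 25*(-21*I*√19 + 118) = 25*(118 - 21*I*√19) = 2950 - 525*I*√19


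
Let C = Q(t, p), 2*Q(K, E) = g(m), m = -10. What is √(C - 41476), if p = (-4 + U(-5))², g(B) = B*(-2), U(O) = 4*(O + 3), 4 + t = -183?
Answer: I*√41466 ≈ 203.63*I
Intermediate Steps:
t = -187 (t = -4 - 183 = -187)
U(O) = 12 + 4*O (U(O) = 4*(3 + O) = 12 + 4*O)
g(B) = -2*B
p = 144 (p = (-4 + (12 + 4*(-5)))² = (-4 + (12 - 20))² = (-4 - 8)² = (-12)² = 144)
Q(K, E) = 10 (Q(K, E) = (-2*(-10))/2 = (½)*20 = 10)
C = 10
√(C - 41476) = √(10 - 41476) = √(-41466) = I*√41466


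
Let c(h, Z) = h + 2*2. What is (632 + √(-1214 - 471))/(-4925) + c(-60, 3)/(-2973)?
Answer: -1603136/14642025 - I*√1685/4925 ≈ -0.10949 - 0.0083348*I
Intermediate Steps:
c(h, Z) = 4 + h (c(h, Z) = h + 4 = 4 + h)
(632 + √(-1214 - 471))/(-4925) + c(-60, 3)/(-2973) = (632 + √(-1214 - 471))/(-4925) + (4 - 60)/(-2973) = (632 + √(-1685))*(-1/4925) - 56*(-1/2973) = (632 + I*√1685)*(-1/4925) + 56/2973 = (-632/4925 - I*√1685/4925) + 56/2973 = -1603136/14642025 - I*√1685/4925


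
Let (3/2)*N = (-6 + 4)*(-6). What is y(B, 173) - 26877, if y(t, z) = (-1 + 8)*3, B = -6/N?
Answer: -26856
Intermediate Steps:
N = 8 (N = 2*((-6 + 4)*(-6))/3 = 2*(-2*(-6))/3 = (⅔)*12 = 8)
B = -¾ (B = -6/8 = -6*⅛ = -¾ ≈ -0.75000)
y(t, z) = 21 (y(t, z) = 7*3 = 21)
y(B, 173) - 26877 = 21 - 26877 = -26856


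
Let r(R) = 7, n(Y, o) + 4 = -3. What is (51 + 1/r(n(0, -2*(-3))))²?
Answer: 128164/49 ≈ 2615.6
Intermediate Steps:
n(Y, o) = -7 (n(Y, o) = -4 - 3 = -7)
(51 + 1/r(n(0, -2*(-3))))² = (51 + 1/7)² = (51 + ⅐)² = (358/7)² = 128164/49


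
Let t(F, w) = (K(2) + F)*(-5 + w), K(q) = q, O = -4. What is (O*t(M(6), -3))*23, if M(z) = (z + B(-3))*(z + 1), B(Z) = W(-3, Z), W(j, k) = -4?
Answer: 11776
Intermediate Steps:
B(Z) = -4
M(z) = (1 + z)*(-4 + z) (M(z) = (z - 4)*(z + 1) = (-4 + z)*(1 + z) = (1 + z)*(-4 + z))
t(F, w) = (-5 + w)*(2 + F) (t(F, w) = (2 + F)*(-5 + w) = (-5 + w)*(2 + F))
(O*t(M(6), -3))*23 = -4*(-10 - 5*(-4 + 6**2 - 3*6) + 2*(-3) + (-4 + 6**2 - 3*6)*(-3))*23 = -4*(-10 - 5*(-4 + 36 - 18) - 6 + (-4 + 36 - 18)*(-3))*23 = -4*(-10 - 5*14 - 6 + 14*(-3))*23 = -4*(-10 - 70 - 6 - 42)*23 = -4*(-128)*23 = 512*23 = 11776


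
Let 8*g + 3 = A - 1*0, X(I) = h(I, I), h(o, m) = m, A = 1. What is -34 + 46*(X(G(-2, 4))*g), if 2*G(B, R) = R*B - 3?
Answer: 117/4 ≈ 29.250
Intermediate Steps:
G(B, R) = -3/2 + B*R/2 (G(B, R) = (R*B - 3)/2 = (B*R - 3)/2 = (-3 + B*R)/2 = -3/2 + B*R/2)
X(I) = I
g = -¼ (g = -3/8 + (1 - 1*0)/8 = -3/8 + (1 + 0)/8 = -3/8 + (⅛)*1 = -3/8 + ⅛ = -¼ ≈ -0.25000)
-34 + 46*(X(G(-2, 4))*g) = -34 + 46*((-3/2 + (½)*(-2)*4)*(-¼)) = -34 + 46*((-3/2 - 4)*(-¼)) = -34 + 46*(-11/2*(-¼)) = -34 + 46*(11/8) = -34 + 253/4 = 117/4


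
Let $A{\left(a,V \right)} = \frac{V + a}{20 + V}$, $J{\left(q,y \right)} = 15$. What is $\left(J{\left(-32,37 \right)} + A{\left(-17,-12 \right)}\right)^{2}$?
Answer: $\frac{8281}{64} \approx 129.39$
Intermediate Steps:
$A{\left(a,V \right)} = \frac{V + a}{20 + V}$
$\left(J{\left(-32,37 \right)} + A{\left(-17,-12 \right)}\right)^{2} = \left(15 + \frac{-12 - 17}{20 - 12}\right)^{2} = \left(15 + \frac{1}{8} \left(-29\right)\right)^{2} = \left(15 - \frac{29}{8}\right)^{2} = \left(\frac{91}{8}\right)^{2} = \frac{8281}{64}$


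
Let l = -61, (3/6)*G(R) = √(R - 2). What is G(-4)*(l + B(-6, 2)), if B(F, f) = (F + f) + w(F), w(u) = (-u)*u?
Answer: -202*I*√6 ≈ -494.8*I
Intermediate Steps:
G(R) = 2*√(-2 + R) (G(R) = 2*√(R - 2) = 2*√(-2 + R))
w(u) = -u²
B(F, f) = F + f - F² (B(F, f) = (F + f) - F² = F + f - F²)
G(-4)*(l + B(-6, 2)) = (2*√(-2 - 4))*(-61 + (-6 + 2 - 1*(-6)²)) = (2*√(-6))*(-61 + (-6 + 2 - 1*36)) = (2*(I*√6))*(-61 + (-6 + 2 - 36)) = (2*I*√6)*(-61 - 40) = (2*I*√6)*(-101) = -202*I*√6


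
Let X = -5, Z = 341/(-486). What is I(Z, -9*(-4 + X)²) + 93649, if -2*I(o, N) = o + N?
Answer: 91381463/972 ≈ 94014.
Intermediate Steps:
Z = -341/486 (Z = 341*(-1/486) = -341/486 ≈ -0.70165)
I(o, N) = -N/2 - o/2 (I(o, N) = -(o + N)/2 = -(N + o)/2 = -N/2 - o/2)
I(Z, -9*(-4 + X)²) + 93649 = (-(-9)*(-4 - 5)²/2 - ½*(-341/486)) + 93649 = (-(-9)*(-9)²/2 + 341/972) + 93649 = (-(-9)*81/2 + 341/972) + 93649 = (-½*(-729) + 341/972) + 93649 = (729/2 + 341/972) + 93649 = 354635/972 + 93649 = 91381463/972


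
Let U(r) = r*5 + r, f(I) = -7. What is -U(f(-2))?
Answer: 42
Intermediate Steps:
U(r) = 6*r (U(r) = 5*r + r = 6*r)
-U(f(-2)) = -6*(-7) = -1*(-42) = 42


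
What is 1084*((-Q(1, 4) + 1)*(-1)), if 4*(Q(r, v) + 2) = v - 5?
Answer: -3523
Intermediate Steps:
Q(r, v) = -13/4 + v/4 (Q(r, v) = -2 + (v - 5)/4 = -2 + (-5 + v)/4 = -2 + (-5/4 + v/4) = -13/4 + v/4)
1084*((-Q(1, 4) + 1)*(-1)) = 1084*((-(-13/4 + (1/4)*4) + 1)*(-1)) = 1084*((-(-13/4 + 1) + 1)*(-1)) = 1084*((-1*(-9/4) + 1)*(-1)) = 1084*((9/4 + 1)*(-1)) = 1084*((13/4)*(-1)) = 1084*(-13/4) = -3523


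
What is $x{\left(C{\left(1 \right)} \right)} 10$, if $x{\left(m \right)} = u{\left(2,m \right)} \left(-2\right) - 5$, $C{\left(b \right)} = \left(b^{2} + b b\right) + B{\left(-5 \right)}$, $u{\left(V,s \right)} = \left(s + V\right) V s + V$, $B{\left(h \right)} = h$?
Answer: $-210$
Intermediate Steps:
$u{\left(V,s \right)} = V + V s \left(V + s\right)$ ($u{\left(V,s \right)} = \left(V + s\right) V s + V = V \left(V + s\right) s + V = V s \left(V + s\right) + V = V + V s \left(V + s\right)$)
$C{\left(b \right)} = -5 + 2 b^{2}$ ($C{\left(b \right)} = \left(b^{2} + b b\right) - 5 = \left(b^{2} + b^{2}\right) - 5 = 2 b^{2} - 5 = -5 + 2 b^{2}$)
$x{\left(m \right)} = -9 - 8 m - 4 m^{2}$ ($x{\left(m \right)} = 2 \left(1 + m^{2} + 2 m\right) \left(-2\right) - 5 = \left(2 + 2 m^{2} + 4 m\right) \left(-2\right) - 5 = \left(-4 - 8 m - 4 m^{2}\right) - 5 = -9 - 8 m - 4 m^{2}$)
$x{\left(C{\left(1 \right)} \right)} 10 = \left(-9 - 8 \left(-5 + 2 \cdot 1^{2}\right) - 4 \left(-5 + 2 \cdot 1^{2}\right)^{2}\right) 10 = \left(-9 - 8 \left(-5 + 2 \cdot 1\right) - 4 \left(-5 + 2 \cdot 1\right)^{2}\right) 10 = \left(-9 - 8 \left(-5 + 2\right) - 4 \left(-5 + 2\right)^{2}\right) 10 = \left(-9 - -24 - 4 \left(-3\right)^{2}\right) 10 = \left(-9 + 24 - 36\right) 10 = \left(-21\right) 10 = -210$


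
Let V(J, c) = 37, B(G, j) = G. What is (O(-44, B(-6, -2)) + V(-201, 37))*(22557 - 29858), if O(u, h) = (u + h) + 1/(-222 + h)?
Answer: 21647465/228 ≈ 94945.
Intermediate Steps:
O(u, h) = h + u + 1/(-222 + h) (O(u, h) = (h + u) + 1/(-222 + h) = h + u + 1/(-222 + h))
(O(-44, B(-6, -2)) + V(-201, 37))*(22557 - 29858) = ((1 + (-6)² - 222*(-6) - 222*(-44) - 6*(-44))/(-222 - 6) + 37)*(22557 - 29858) = ((1 + 36 + 1332 + 9768 + 264)/(-228) + 37)*(-7301) = (-1/228*11401 + 37)*(-7301) = (-11401/228 + 37)*(-7301) = -2965/228*(-7301) = 21647465/228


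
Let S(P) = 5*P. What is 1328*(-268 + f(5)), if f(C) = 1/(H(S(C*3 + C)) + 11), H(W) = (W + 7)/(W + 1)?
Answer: -216678472/609 ≈ -3.5579e+5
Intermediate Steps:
H(W) = (7 + W)/(1 + W)
f(C) = 1/(11 + (7 + 20*C)/(1 + 20*C)) (f(C) = 1/((7 + 5*(C*3 + C))/(1 + 5*(C*3 + C)) + 11) = 1/((7 + 5*(3*C + C))/(1 + 5*(3*C + C)) + 11) = 1/((7 + 5*(4*C))/(1 + 5*(4*C)) + 11) = 1/((7 + 20*C)/(1 + 20*C) + 11) = 1/(11 + (7 + 20*C)/(1 + 20*C)))
1328*(-268 + f(5)) = 1328*(-268 + (1 + 20*5)/(6*(3 + 40*5))) = 1328*(-268 + (1 + 100)/(6*(3 + 200))) = 1328*(-268 + (⅙)*101/203) = 1328*(-268 + (⅙)*(1/203)*101) = 1328*(-268 + 101/1218) = 1328*(-326323/1218) = -216678472/609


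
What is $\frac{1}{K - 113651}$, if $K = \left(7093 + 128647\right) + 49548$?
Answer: $\frac{1}{71637} \approx 1.3959 \cdot 10^{-5}$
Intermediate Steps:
$K = 185288$ ($K = 135740 + 49548 = 185288$)
$\frac{1}{K - 113651} = \frac{1}{185288 - 113651} = \frac{1}{71637}$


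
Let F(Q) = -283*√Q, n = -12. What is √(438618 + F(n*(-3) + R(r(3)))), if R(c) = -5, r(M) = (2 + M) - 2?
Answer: √(438618 - 283*√31) ≈ 661.09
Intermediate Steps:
r(M) = M
√(438618 + F(n*(-3) + R(r(3)))) = √(438618 - 283*√(-12*(-3) - 5)) = √(438618 - 283*√(36 - 5)) = √(438618 - 283*√31)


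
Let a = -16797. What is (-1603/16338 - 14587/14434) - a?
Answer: 141459010622/8422239 ≈ 16796.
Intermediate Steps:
(-1603/16338 - 14587/14434) - a = (-1603/16338 - 14587/14434) - 1*(-16797) = (-1603*1/16338 - 14587*1/14434) + 16797 = (-229/2334 - 14587/14434) + 16797 = -9337861/8422239 + 16797 = 141459010622/8422239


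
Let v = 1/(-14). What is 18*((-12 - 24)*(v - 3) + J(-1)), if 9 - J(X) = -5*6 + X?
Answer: 18972/7 ≈ 2710.3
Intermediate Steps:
v = -1/14 ≈ -0.071429
J(X) = 39 - X (J(X) = 9 - (-5*6 + X) = 9 - (-30 + X) = 9 + (30 - X) = 39 - X)
18*((-12 - 24)*(v - 3) + J(-1)) = 18*((-12 - 24)*(-1/14 - 3) + (39 - 1*(-1))) = 18*(-36*(-43/14) + (39 + 1)) = 18*(774/7 + 40) = 18*(1054/7) = 18972/7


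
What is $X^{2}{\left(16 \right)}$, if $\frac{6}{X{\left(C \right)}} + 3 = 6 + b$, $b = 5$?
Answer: $\frac{9}{16} \approx 0.5625$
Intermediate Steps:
$X{\left(C \right)} = \frac{3}{4}$ ($X{\left(C \right)} = \frac{6}{-3 + \left(6 + 5\right)} = \frac{6}{-3 + 11} = \frac{6}{8} = 6 \cdot \frac{1}{8} = \frac{3}{4}$)
$X^{2}{\left(16 \right)} = \left(\frac{3}{4}\right)^{2} = \frac{9}{16}$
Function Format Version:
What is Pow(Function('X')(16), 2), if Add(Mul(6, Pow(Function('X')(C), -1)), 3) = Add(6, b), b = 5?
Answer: Rational(9, 16) ≈ 0.56250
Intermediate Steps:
Function('X')(C) = Rational(3, 4) (Function('X')(C) = Mul(6, Pow(Add(-3, Add(6, 5)), -1)) = Mul(6, Pow(Add(-3, 11), -1)) = Mul(6, Pow(8, -1)) = Mul(6, Rational(1, 8)) = Rational(3, 4))
Pow(Function('X')(16), 2) = Pow(Rational(3, 4), 2) = Rational(9, 16)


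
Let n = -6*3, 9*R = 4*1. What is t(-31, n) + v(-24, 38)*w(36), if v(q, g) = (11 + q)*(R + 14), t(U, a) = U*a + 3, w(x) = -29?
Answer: 54059/9 ≈ 6006.6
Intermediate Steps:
R = 4/9 (R = (4*1)/9 = (⅑)*4 = 4/9 ≈ 0.44444)
n = -18
t(U, a) = 3 + U*a
v(q, g) = 1430/9 + 130*q/9 (v(q, g) = (11 + q)*(4/9 + 14) = (11 + q)*(130/9) = 1430/9 + 130*q/9)
t(-31, n) + v(-24, 38)*w(36) = (3 - 31*(-18)) + (1430/9 + (130/9)*(-24))*(-29) = (3 + 558) + (1430/9 - 1040/3)*(-29) = 561 - 1690/9*(-29) = 561 + 49010/9 = 54059/9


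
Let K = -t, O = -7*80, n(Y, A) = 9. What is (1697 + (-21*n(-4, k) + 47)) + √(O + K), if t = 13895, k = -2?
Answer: 1555 + 7*I*√295 ≈ 1555.0 + 120.23*I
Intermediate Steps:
O = -560
K = -13895 (K = -1*13895 = -13895)
(1697 + (-21*n(-4, k) + 47)) + √(O + K) = (1697 + (-21*9 + 47)) + √(-560 - 13895) = (1697 + (-189 + 47)) + √(-14455) = (1697 - 142) + 7*I*√295 = 1555 + 7*I*√295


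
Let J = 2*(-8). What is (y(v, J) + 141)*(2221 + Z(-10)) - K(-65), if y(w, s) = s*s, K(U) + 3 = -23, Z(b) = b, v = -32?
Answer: 877793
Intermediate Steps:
J = -16
K(U) = -26 (K(U) = -3 - 23 = -26)
y(w, s) = s²
(y(v, J) + 141)*(2221 + Z(-10)) - K(-65) = ((-16)² + 141)*(2221 - 10) - 1*(-26) = (256 + 141)*2211 + 26 = 397*2211 + 26 = 877767 + 26 = 877793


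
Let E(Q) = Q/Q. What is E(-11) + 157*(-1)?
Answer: -156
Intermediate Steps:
E(Q) = 1
E(-11) + 157*(-1) = 1 + 157*(-1) = 1 - 157 = -156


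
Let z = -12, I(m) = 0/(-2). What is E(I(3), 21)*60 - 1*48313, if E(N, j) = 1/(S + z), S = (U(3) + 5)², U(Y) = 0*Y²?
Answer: -628009/13 ≈ -48308.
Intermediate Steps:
I(m) = 0 (I(m) = 0*(-½) = 0)
U(Y) = 0
S = 25 (S = (0 + 5)² = 5² = 25)
E(N, j) = 1/13 (E(N, j) = 1/(25 - 12) = 1/13)
E(I(3), 21)*60 - 1*48313 = (1/13)*60 - 1*48313 = 60/13 - 48313 = -628009/13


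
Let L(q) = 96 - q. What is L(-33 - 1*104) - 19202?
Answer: -18969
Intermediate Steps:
L(-33 - 1*104) - 19202 = (96 - (-33 - 1*104)) - 19202 = (96 - (-33 - 104)) - 19202 = (96 - 1*(-137)) - 19202 = (96 + 137) - 19202 = 233 - 19202 = -18969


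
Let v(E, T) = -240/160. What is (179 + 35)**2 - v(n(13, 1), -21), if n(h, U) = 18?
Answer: 91595/2 ≈ 45798.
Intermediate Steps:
v(E, T) = -3/2 (v(E, T) = -240*1/160 = -3/2)
(179 + 35)**2 - v(n(13, 1), -21) = (179 + 35)**2 - 1*(-3/2) = 214**2 + 3/2 = 45796 + 3/2 = 91595/2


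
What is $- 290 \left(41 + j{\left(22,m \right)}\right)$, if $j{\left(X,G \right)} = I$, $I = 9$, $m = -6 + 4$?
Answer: $-14500$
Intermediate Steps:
$m = -2$
$j{\left(X,G \right)} = 9$
$- 290 \left(41 + j{\left(22,m \right)}\right) = - 290 \left(41 + 9\right) = \left(-290\right) 50 = -14500$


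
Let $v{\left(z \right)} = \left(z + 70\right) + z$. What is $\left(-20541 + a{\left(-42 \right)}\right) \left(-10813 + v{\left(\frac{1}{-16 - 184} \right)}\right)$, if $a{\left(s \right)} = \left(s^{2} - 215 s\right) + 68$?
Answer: $\frac{10398159379}{100} \approx 1.0398 \cdot 10^{8}$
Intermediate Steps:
$a{\left(s \right)} = 68 + s^{2} - 215 s$
$v{\left(z \right)} = 70 + 2 z$ ($v{\left(z \right)} = \left(70 + z\right) + z = 70 + 2 z$)
$\left(-20541 + a{\left(-42 \right)}\right) \left(-10813 + v{\left(\frac{1}{-16 - 184} \right)}\right) = \left(-20541 + \left(68 + \left(-42\right)^{2} - -9030\right)\right) \left(-10813 + \left(70 + \frac{2}{-16 - 184}\right)\right) = \left(-20541 + \left(68 + 1764 + 9030\right)\right) \left(-10813 + \left(70 + \frac{2}{-200}\right)\right) = \left(-20541 + 10862\right) \left(-10813 + \left(70 + 2 \left(- \frac{1}{200}\right)\right)\right) = - 9679 \left(-10813 + \left(70 - \frac{1}{100}\right)\right) = - 9679 \left(-10813 + \frac{6999}{100}\right) = \left(-9679\right) \left(- \frac{1074301}{100}\right) = \frac{10398159379}{100}$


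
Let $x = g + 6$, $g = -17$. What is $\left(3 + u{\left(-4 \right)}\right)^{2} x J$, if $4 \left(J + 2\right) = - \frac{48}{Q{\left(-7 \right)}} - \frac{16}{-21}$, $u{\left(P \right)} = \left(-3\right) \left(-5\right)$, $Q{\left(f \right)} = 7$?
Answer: $\frac{87912}{7} \approx 12559.0$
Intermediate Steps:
$u{\left(P \right)} = 15$
$x = -11$ ($x = -17 + 6 = -11$)
$J = - \frac{74}{21}$ ($J = -2 + \frac{- \frac{48}{7} - \frac{16}{-21}}{4} = -2 + \frac{\left(-48\right) \frac{1}{7} - - \frac{16}{21}}{4} = -2 + \frac{- \frac{48}{7} + \frac{16}{21}}{4} = -2 + \frac{1}{4} \left(- \frac{128}{21}\right) = -2 - \frac{32}{21} = - \frac{74}{21} \approx -3.5238$)
$\left(3 + u{\left(-4 \right)}\right)^{2} x J = \left(3 + 15\right)^{2} \left(-11\right) \left(- \frac{74}{21}\right) = 18^{2} \left(-11\right) \left(- \frac{74}{21}\right) = 324 \left(-11\right) \left(- \frac{74}{21}\right) = \left(-3564\right) \left(- \frac{74}{21}\right) = \frac{87912}{7}$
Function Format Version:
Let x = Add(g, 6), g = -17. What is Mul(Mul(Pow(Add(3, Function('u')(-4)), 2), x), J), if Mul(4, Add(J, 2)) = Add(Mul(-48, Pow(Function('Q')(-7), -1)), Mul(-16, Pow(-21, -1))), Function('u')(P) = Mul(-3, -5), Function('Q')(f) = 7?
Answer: Rational(87912, 7) ≈ 12559.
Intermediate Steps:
Function('u')(P) = 15
x = -11 (x = Add(-17, 6) = -11)
J = Rational(-74, 21) (J = Add(-2, Mul(Rational(1, 4), Add(Mul(-48, Pow(7, -1)), Mul(-16, Pow(-21, -1))))) = Add(-2, Mul(Rational(1, 4), Add(Mul(-48, Rational(1, 7)), Mul(-16, Rational(-1, 21))))) = Add(-2, Mul(Rational(1, 4), Add(Rational(-48, 7), Rational(16, 21)))) = Add(-2, Mul(Rational(1, 4), Rational(-128, 21))) = Add(-2, Rational(-32, 21)) = Rational(-74, 21) ≈ -3.5238)
Mul(Mul(Pow(Add(3, Function('u')(-4)), 2), x), J) = Mul(Mul(Pow(Add(3, 15), 2), -11), Rational(-74, 21)) = Mul(Mul(Pow(18, 2), -11), Rational(-74, 21)) = Mul(Mul(324, -11), Rational(-74, 21)) = Mul(-3564, Rational(-74, 21)) = Rational(87912, 7)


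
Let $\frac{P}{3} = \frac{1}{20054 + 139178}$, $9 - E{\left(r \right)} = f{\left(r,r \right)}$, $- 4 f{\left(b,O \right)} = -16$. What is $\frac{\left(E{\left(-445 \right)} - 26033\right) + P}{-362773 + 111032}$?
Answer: $\frac{4144490493}{40085222912} \approx 0.10339$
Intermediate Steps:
$f{\left(b,O \right)} = 4$ ($f{\left(b,O \right)} = \left(- \frac{1}{4}\right) \left(-16\right) = 4$)
$E{\left(r \right)} = 5$ ($E{\left(r \right)} = 9 - 4 = 5$)
$P = \frac{3}{159232}$ ($P = \frac{3}{20054 + 139178} = \frac{3}{159232} \approx 1.884 \cdot 10^{-5}$)
$\frac{\left(E{\left(-445 \right)} - 26033\right) + P}{-362773 + 111032} = \frac{\left(5 - 26033\right) + \frac{3}{159232}}{-362773 + 111032} = \frac{\left(5 - 26033\right) + \frac{3}{159232}}{-251741} = \left(-26028 + \frac{3}{159232}\right) \left(- \frac{1}{251741}\right) = \left(- \frac{4144490493}{159232}\right) \left(- \frac{1}{251741}\right) = \frac{4144490493}{40085222912}$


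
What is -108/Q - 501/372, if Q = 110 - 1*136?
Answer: 4525/1612 ≈ 2.8071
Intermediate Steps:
Q = -26 (Q = 110 - 136 = -26)
-108/Q - 501/372 = -108/(-26) - 501/372 = -108*(-1/26) - 501*1/372 = 54/13 - 167/124 = 4525/1612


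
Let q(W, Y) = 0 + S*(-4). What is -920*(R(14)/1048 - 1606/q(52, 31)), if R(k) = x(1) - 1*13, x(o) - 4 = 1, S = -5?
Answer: 9678676/131 ≈ 73883.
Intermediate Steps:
x(o) = 5 (x(o) = 4 + 1 = 5)
R(k) = -8 (R(k) = 5 - 1*13 = 5 - 13 = -8)
q(W, Y) = 20 (q(W, Y) = 0 - 5*(-4) = 0 + 20 = 20)
-920*(R(14)/1048 - 1606/q(52, 31)) = -920*(-8/1048 - 1606/20) = -920*(-8*1/1048 - 1606*1/20) = -920*(-1/131 - 803/10) = -920*(-105203/1310) = 9678676/131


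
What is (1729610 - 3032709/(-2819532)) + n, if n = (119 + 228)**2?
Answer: 1738730267939/939844 ≈ 1.8500e+6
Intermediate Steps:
n = 120409 (n = 347**2 = 120409)
(1729610 - 3032709/(-2819532)) + n = (1729610 - 3032709/(-2819532)) + 120409 = (1729610 - 3032709*(-1/2819532)) + 120409 = (1729610 + 1010903/939844) + 120409 = 1625564591743/939844 + 120409 = 1738730267939/939844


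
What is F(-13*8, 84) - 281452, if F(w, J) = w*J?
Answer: -290188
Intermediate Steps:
F(w, J) = J*w
F(-13*8, 84) - 281452 = 84*(-13*8) - 281452 = 84*(-104) - 281452 = -8736 - 281452 = -290188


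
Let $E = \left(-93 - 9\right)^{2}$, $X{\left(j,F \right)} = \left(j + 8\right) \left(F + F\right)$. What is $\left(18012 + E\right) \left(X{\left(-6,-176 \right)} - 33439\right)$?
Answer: $-970207488$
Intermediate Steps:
$X{\left(j,F \right)} = 2 F \left(8 + j\right)$ ($X{\left(j,F \right)} = \left(8 + j\right) 2 F = 2 F \left(8 + j\right)$)
$E = 10404$ ($E = \left(-102\right)^{2} = 10404$)
$\left(18012 + E\right) \left(X{\left(-6,-176 \right)} - 33439\right) = \left(18012 + 10404\right) \left(2 \left(-176\right) \left(8 - 6\right) - 33439\right) = 28416 \left(2 \left(-176\right) 2 - 33439\right) = 28416 \left(-704 - 33439\right) = 28416 \left(-34143\right) = -970207488$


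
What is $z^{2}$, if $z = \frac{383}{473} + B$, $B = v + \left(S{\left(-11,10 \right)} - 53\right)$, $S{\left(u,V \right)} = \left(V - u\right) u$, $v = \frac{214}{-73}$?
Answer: $\frac{97604500491001}{1192251841} \approx 81866.0$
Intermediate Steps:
$v = - \frac{214}{73}$ ($v = 214 \left(- \frac{1}{73}\right) = - \frac{214}{73} \approx -2.9315$)
$S{\left(u,V \right)} = u \left(V - u\right)$
$B = - \frac{20946}{73}$ ($B = - \frac{214}{73} - \left(53 + 11 \left(10 - -11\right)\right) = - \frac{214}{73} - \left(53 + 11 \left(10 + 11\right)\right) = - \frac{214}{73} - 284 = - \frac{20946}{73} \approx -286.93$)
$z = - \frac{9879499}{34529}$ ($z = \frac{383}{473} - \frac{20946}{73} = - \frac{9879499}{34529} \approx -286.12$)
$z^{2} = \left(- \frac{9879499}{34529}\right)^{2} = \frac{97604500491001}{1192251841}$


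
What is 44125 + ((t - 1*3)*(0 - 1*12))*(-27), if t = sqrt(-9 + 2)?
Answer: 43153 + 324*I*sqrt(7) ≈ 43153.0 + 857.22*I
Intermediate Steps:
t = I*sqrt(7) (t = sqrt(-7) = I*sqrt(7) ≈ 2.6458*I)
44125 + ((t - 1*3)*(0 - 1*12))*(-27) = 44125 + ((I*sqrt(7) - 1*3)*(0 - 1*12))*(-27) = 44125 + ((I*sqrt(7) - 3)*(0 - 12))*(-27) = 44125 + ((-3 + I*sqrt(7))*(-12))*(-27) = 44125 + (36 - 12*I*sqrt(7))*(-27) = 44125 + (-972 + 324*I*sqrt(7)) = 43153 + 324*I*sqrt(7)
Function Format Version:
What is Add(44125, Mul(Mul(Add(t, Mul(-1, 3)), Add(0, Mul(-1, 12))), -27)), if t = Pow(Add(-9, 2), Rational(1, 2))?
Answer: Add(43153, Mul(324, I, Pow(7, Rational(1, 2)))) ≈ Add(43153., Mul(857.22, I))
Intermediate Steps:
t = Mul(I, Pow(7, Rational(1, 2))) (t = Pow(-7, Rational(1, 2)) = Mul(I, Pow(7, Rational(1, 2))) ≈ Mul(2.6458, I))
Add(44125, Mul(Mul(Add(t, Mul(-1, 3)), Add(0, Mul(-1, 12))), -27)) = Add(44125, Mul(Mul(Add(Mul(I, Pow(7, Rational(1, 2))), Mul(-1, 3)), Add(0, Mul(-1, 12))), -27)) = Add(44125, Mul(Mul(Add(Mul(I, Pow(7, Rational(1, 2))), -3), Add(0, -12)), -27)) = Add(44125, Mul(Mul(Add(-3, Mul(I, Pow(7, Rational(1, 2)))), -12), -27)) = Add(44125, Mul(Add(36, Mul(-12, I, Pow(7, Rational(1, 2)))), -27)) = Add(44125, Add(-972, Mul(324, I, Pow(7, Rational(1, 2))))) = Add(43153, Mul(324, I, Pow(7, Rational(1, 2))))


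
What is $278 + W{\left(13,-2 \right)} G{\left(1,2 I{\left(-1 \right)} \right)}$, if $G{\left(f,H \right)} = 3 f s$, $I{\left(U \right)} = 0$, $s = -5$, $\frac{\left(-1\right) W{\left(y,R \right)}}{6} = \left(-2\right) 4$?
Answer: $-442$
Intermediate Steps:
$W{\left(y,R \right)} = 48$ ($W{\left(y,R \right)} = - 6 \left(\left(-2\right) 4\right) = \left(-6\right) \left(-8\right) = 48$)
$G{\left(f,H \right)} = - 15 f$ ($G{\left(f,H \right)} = 3 f \left(-5\right) = - 15 f$)
$278 + W{\left(13,-2 \right)} G{\left(1,2 I{\left(-1 \right)} \right)} = 278 + 48 \left(\left(-15\right) 1\right) = 278 + 48 \left(-15\right) = 278 - 720 = -442$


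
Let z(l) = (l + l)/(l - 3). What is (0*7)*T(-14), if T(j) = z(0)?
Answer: 0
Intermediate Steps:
z(l) = 2*l/(-3 + l) (z(l) = (2*l)/(-3 + l) = 2*l/(-3 + l))
T(j) = 0 (T(j) = 2*0/(-3 + 0) = 2*0/(-3) = 2*0*(-⅓) = 0)
(0*7)*T(-14) = (0*7)*0 = 0*0 = 0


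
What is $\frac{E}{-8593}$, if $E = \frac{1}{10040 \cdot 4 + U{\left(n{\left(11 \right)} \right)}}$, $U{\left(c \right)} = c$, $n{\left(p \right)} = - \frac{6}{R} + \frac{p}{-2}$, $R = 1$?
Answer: $- \frac{2}{689992121} \approx -2.8986 \cdot 10^{-9}$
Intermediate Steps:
$n{\left(p \right)} = -6 - \frac{p}{2}$ ($n{\left(p \right)} = - \frac{6}{1} + \frac{p}{-2} = \left(-6\right) 1 + p \left(- \frac{1}{2}\right) = -6 - \frac{p}{2}$)
$E = \frac{2}{80297}$ ($E = \frac{1}{10040 \cdot 4 - \frac{23}{2}} = \frac{1}{40160 - \frac{23}{2}} = \frac{1}{\frac{80297}{2}} = \frac{2}{80297} \approx 2.4908 \cdot 10^{-5}$)
$\frac{E}{-8593} = \frac{2}{80297 \left(-8593\right)} = \frac{2}{80297} \left(- \frac{1}{8593}\right) = - \frac{2}{689992121}$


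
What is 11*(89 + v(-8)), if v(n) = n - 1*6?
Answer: 825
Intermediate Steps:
v(n) = -6 + n (v(n) = n - 6 = -6 + n)
11*(89 + v(-8)) = 11*(89 + (-6 - 8)) = 11*(89 - 14) = 11*75 = 825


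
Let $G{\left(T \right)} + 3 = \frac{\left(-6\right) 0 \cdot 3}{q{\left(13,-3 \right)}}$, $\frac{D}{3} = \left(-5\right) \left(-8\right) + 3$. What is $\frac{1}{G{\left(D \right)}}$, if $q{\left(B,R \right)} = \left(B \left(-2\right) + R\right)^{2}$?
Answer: $- \frac{1}{3} \approx -0.33333$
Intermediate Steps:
$D = 129$ ($D = 3 \left(\left(-5\right) \left(-8\right) + 3\right) = 3 \left(40 + 3\right) = 3 \cdot 43 = 129$)
$q{\left(B,R \right)} = \left(R - 2 B\right)^{2}$ ($q{\left(B,R \right)} = \left(- 2 B + R\right)^{2} = \left(R - 2 B\right)^{2}$)
$G{\left(T \right)} = -3$ ($G{\left(T \right)} = -3 + \frac{\left(-6\right) 0 \cdot 3}{\left(\left(-1\right) \left(-3\right) + 2 \cdot 13\right)^{2}} = -3 + \frac{0 \cdot 3}{\left(3 + 26\right)^{2}} = -3 + \frac{0}{29^{2}} = -3 + \frac{0}{841} = -3 + 0 \cdot \frac{1}{841} = -3 + 0 = -3$)
$\frac{1}{G{\left(D \right)}} = \frac{1}{-3} = - \frac{1}{3}$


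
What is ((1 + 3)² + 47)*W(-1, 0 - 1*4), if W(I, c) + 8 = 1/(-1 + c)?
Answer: -2583/5 ≈ -516.60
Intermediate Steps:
W(I, c) = -8 + 1/(-1 + c)
((1 + 3)² + 47)*W(-1, 0 - 1*4) = ((1 + 3)² + 47)*((9 - 8*(0 - 1*4))/(-1 + (0 - 1*4))) = (4² + 47)*((9 - 8*(0 - 4))/(-1 + (0 - 4))) = (16 + 47)*((9 - 8*(-4))/(-1 - 4)) = 63*((9 + 32)/(-5)) = 63*(-⅕*41) = 63*(-41/5) = -2583/5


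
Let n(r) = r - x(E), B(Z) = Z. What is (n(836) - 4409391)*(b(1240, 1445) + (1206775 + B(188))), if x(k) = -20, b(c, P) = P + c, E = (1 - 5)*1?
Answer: -5332775545680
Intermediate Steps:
E = -4 (E = -4*1 = -4)
n(r) = 20 + r (n(r) = r - 1*(-20) = r + 20 = 20 + r)
(n(836) - 4409391)*(b(1240, 1445) + (1206775 + B(188))) = ((20 + 836) - 4409391)*((1445 + 1240) + (1206775 + 188)) = (856 - 4409391)*(2685 + 1206963) = -4408535*1209648 = -5332775545680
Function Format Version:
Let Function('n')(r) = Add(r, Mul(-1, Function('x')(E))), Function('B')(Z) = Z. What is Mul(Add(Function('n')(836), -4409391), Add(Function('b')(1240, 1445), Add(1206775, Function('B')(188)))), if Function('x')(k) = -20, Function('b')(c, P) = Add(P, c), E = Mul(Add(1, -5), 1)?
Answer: -5332775545680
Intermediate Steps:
E = -4 (E = Mul(-4, 1) = -4)
Function('n')(r) = Add(20, r) (Function('n')(r) = Add(r, Mul(-1, -20)) = Add(r, 20) = Add(20, r))
Mul(Add(Function('n')(836), -4409391), Add(Function('b')(1240, 1445), Add(1206775, Function('B')(188)))) = Mul(Add(Add(20, 836), -4409391), Add(Add(1445, 1240), Add(1206775, 188))) = Mul(Add(856, -4409391), Add(2685, 1206963)) = Mul(-4408535, 1209648) = -5332775545680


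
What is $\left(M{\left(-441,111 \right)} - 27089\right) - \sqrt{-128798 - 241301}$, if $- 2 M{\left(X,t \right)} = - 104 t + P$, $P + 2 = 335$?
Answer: $- \frac{42967}{2} - i \sqrt{370099} \approx -21484.0 - 608.36 i$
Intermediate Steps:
$P = 333$ ($P = -2 + 335 = 333$)
$M{\left(X,t \right)} = - \frac{333}{2} + 52 t$ ($M{\left(X,t \right)} = - \frac{- 104 t + 333}{2} = - \frac{333 - 104 t}{2} = - \frac{333}{2} + 52 t$)
$\left(M{\left(-441,111 \right)} - 27089\right) - \sqrt{-128798 - 241301} = \left(\left(- \frac{333}{2} + 52 \cdot 111\right) - 27089\right) - \sqrt{-128798 - 241301} = \left(\left(- \frac{333}{2} + 5772\right) - 27089\right) - \sqrt{-370099} = \left(\frac{11211}{2} - 27089\right) - i \sqrt{370099} = - \frac{42967}{2} - i \sqrt{370099}$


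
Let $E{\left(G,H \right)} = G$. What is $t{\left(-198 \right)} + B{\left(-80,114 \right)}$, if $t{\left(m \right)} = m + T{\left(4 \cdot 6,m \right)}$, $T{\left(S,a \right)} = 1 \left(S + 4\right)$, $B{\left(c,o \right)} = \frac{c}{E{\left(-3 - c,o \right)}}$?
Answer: $- \frac{13170}{77} \approx -171.04$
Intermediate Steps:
$B{\left(c,o \right)} = \frac{c}{-3 - c}$
$T{\left(S,a \right)} = 4 + S$ ($T{\left(S,a \right)} = 1 \left(4 + S\right) = 4 + S$)
$t{\left(m \right)} = 28 + m$ ($t{\left(m \right)} = m + \left(4 + 4 \cdot 6\right) = m + \left(4 + 24\right) = m + 28 = 28 + m$)
$t{\left(-198 \right)} + B{\left(-80,114 \right)} = \left(28 - 198\right) - - \frac{80}{3 - 80} = -170 - - \frac{80}{-77} = -170 - \left(-80\right) \left(- \frac{1}{77}\right) = -170 - \frac{80}{77} = - \frac{13170}{77}$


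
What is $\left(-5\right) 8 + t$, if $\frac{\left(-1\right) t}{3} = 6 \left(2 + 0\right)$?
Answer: $-76$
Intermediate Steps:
$t = -36$ ($t = - 3 \cdot 6 \left(2 + 0\right) = - 3 \cdot 6 \cdot 2 = \left(-3\right) 12 = -36$)
$\left(-5\right) 8 + t = \left(-5\right) 8 - 36 = -40 - 36 = -76$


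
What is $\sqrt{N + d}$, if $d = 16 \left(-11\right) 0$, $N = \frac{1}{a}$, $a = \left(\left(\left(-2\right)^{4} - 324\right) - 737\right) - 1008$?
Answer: $\frac{i \sqrt{2053}}{2053} \approx 0.02207 i$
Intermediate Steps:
$a = -2053$ ($a = \left(\left(16 - 324\right) - 737\right) - 1008 = \left(-308 - 737\right) - 1008 = -1045 - 1008 = -2053$)
$N = - \frac{1}{2053}$ ($N = \frac{1}{-2053} = - \frac{1}{2053} \approx -0.00048709$)
$d = 0$ ($d = \left(-176\right) 0 = 0$)
$\sqrt{N + d} = \sqrt{- \frac{1}{2053} + 0} = \sqrt{- \frac{1}{2053}} = \frac{i \sqrt{2053}}{2053}$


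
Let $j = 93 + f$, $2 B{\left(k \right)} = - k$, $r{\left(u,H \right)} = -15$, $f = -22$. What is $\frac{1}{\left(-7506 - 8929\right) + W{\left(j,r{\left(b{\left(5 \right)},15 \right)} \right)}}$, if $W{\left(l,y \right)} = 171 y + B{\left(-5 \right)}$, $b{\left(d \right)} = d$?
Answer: $- \frac{2}{37995} \approx -5.2639 \cdot 10^{-5}$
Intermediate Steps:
$B{\left(k \right)} = - \frac{k}{2}$ ($B{\left(k \right)} = \frac{\left(-1\right) k}{2} = - \frac{k}{2}$)
$j = 71$ ($j = 93 - 22 = 71$)
$W{\left(l,y \right)} = \frac{5}{2} + 171 y$ ($W{\left(l,y \right)} = 171 y - - \frac{5}{2} = 171 y + \frac{5}{2} = \frac{5}{2} + 171 y$)
$\frac{1}{\left(-7506 - 8929\right) + W{\left(j,r{\left(b{\left(5 \right)},15 \right)} \right)}} = \frac{1}{\left(-7506 - 8929\right) + \left(\frac{5}{2} + 171 \left(-15\right)\right)} = \frac{1}{\left(-7506 - 8929\right) + \left(\frac{5}{2} - 2565\right)} = \frac{1}{-16435 - \frac{5125}{2}} = \frac{1}{- \frac{37995}{2}} = - \frac{2}{37995}$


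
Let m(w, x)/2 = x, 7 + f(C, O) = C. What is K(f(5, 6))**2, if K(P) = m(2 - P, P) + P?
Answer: 36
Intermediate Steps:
f(C, O) = -7 + C
m(w, x) = 2*x
K(P) = 3*P (K(P) = 2*P + P = 3*P)
K(f(5, 6))**2 = (3*(-7 + 5))**2 = (3*(-2))**2 = (-6)**2 = 36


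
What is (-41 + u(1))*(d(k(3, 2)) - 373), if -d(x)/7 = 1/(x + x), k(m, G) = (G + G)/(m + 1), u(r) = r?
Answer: 15060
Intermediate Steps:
k(m, G) = 2*G/(1 + m) (k(m, G) = (2*G)/(1 + m) = 2*G/(1 + m))
d(x) = -7/(2*x) (d(x) = -7/(x + x) = -7*1/(2*x) = -7/(2*x))
(-41 + u(1))*(d(k(3, 2)) - 373) = (-41 + 1)*(-7/(2*1) - 373) = -40*(-7/(2*1) - 373) = -40*(-7/2/1 - 373) = -40*(-7/2*1 - 373) = -40*(-7/2 - 373) = -40*(-753/2) = 15060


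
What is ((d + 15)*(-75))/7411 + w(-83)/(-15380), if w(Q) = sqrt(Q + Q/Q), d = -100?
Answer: 6375/7411 - I*sqrt(82)/15380 ≈ 0.86021 - 0.00058878*I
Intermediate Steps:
w(Q) = sqrt(1 + Q) (w(Q) = sqrt(Q + 1) = sqrt(1 + Q))
((d + 15)*(-75))/7411 + w(-83)/(-15380) = ((-100 + 15)*(-75))/7411 + sqrt(1 - 83)/(-15380) = -85*(-75)*(1/7411) + sqrt(-82)*(-1/15380) = 6375*(1/7411) + (I*sqrt(82))*(-1/15380) = 6375/7411 - I*sqrt(82)/15380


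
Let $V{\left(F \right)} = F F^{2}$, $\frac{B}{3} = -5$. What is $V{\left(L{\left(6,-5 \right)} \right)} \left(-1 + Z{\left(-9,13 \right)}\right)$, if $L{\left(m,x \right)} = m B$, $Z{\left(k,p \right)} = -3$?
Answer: $2916000$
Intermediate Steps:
$B = -15$ ($B = 3 \left(-5\right) = -15$)
$L{\left(m,x \right)} = - 15 m$ ($L{\left(m,x \right)} = m \left(-15\right) = - 15 m$)
$V{\left(F \right)} = F^{3}$
$V{\left(L{\left(6,-5 \right)} \right)} \left(-1 + Z{\left(-9,13 \right)}\right) = \left(\left(-15\right) 6\right)^{3} \left(-1 - 3\right) = \left(-90\right)^{3} \left(-4\right) = \left(-729000\right) \left(-4\right) = 2916000$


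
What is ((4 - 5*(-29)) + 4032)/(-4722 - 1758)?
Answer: -4181/6480 ≈ -0.64522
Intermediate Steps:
((4 - 5*(-29)) + 4032)/(-4722 - 1758) = ((4 + 145) + 4032)/(-6480) = (149 + 4032)*(-1/6480) = 4181*(-1/6480) = -4181/6480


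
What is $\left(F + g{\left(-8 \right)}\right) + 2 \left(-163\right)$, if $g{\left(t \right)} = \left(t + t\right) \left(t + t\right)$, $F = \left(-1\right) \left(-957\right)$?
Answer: $887$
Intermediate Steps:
$F = 957$
$g{\left(t \right)} = 4 t^{2}$ ($g{\left(t \right)} = 2 t 2 t = 4 t^{2}$)
$\left(F + g{\left(-8 \right)}\right) + 2 \left(-163\right) = \left(957 + 4 \left(-8\right)^{2}\right) + 2 \left(-163\right) = \left(957 + 4 \cdot 64\right) - 326 = \left(957 + 256\right) - 326 = 1213 - 326 = 887$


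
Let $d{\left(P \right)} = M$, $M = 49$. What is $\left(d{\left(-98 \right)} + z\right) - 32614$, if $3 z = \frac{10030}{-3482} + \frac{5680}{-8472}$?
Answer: $- \frac{180128674700}{5531157} \approx -32566.0$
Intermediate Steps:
$d{\left(P \right)} = 49$
$z = - \frac{6546995}{5531157}$ ($z = \frac{\frac{10030}{-3482} + \frac{5680}{-8472}}{3} = \frac{10030 \left(- \frac{1}{3482}\right) + 5680 \left(- \frac{1}{8472}\right)}{3} = \frac{- \frac{5015}{1741} - \frac{710}{1059}}{3} = \frac{1}{3} \left(- \frac{6546995}{1843719}\right) = - \frac{6546995}{5531157} \approx -1.1837$)
$\left(d{\left(-98 \right)} + z\right) - 32614 = \left(49 - \frac{6546995}{5531157}\right) - 32614 = \frac{264479698}{5531157} - 32614 = - \frac{180128674700}{5531157}$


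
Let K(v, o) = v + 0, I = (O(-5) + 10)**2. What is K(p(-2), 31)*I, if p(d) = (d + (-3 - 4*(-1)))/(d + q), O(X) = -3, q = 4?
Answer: -49/2 ≈ -24.500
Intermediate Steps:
p(d) = (1 + d)/(4 + d) (p(d) = (d + (-3 - 4*(-1)))/(d + 4) = (d + (-3 + 4))/(4 + d) = (d + 1)/(4 + d) = (1 + d)/(4 + d))
I = 49 (I = (-3 + 10)**2 = 7**2 = 49)
K(v, o) = v
K(p(-2), 31)*I = ((1 - 2)/(4 - 2))*49 = (-1/2)*49 = ((1/2)*(-1))*49 = -1/2*49 = -49/2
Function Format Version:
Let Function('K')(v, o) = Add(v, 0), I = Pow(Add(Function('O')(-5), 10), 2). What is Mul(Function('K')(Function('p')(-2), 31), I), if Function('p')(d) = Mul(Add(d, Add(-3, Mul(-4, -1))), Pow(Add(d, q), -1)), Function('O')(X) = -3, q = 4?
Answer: Rational(-49, 2) ≈ -24.500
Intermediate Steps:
Function('p')(d) = Mul(Pow(Add(4, d), -1), Add(1, d)) (Function('p')(d) = Mul(Add(d, Add(-3, Mul(-4, -1))), Pow(Add(d, 4), -1)) = Mul(Add(d, Add(-3, 4)), Pow(Add(4, d), -1)) = Mul(Add(d, 1), Pow(Add(4, d), -1)) = Mul(Add(1, d), Pow(Add(4, d), -1)) = Mul(Pow(Add(4, d), -1), Add(1, d)))
I = 49 (I = Pow(Add(-3, 10), 2) = Pow(7, 2) = 49)
Function('K')(v, o) = v
Mul(Function('K')(Function('p')(-2), 31), I) = Mul(Mul(Pow(Add(4, -2), -1), Add(1, -2)), 49) = Mul(Mul(Pow(2, -1), -1), 49) = Mul(Mul(Rational(1, 2), -1), 49) = Mul(Rational(-1, 2), 49) = Rational(-49, 2)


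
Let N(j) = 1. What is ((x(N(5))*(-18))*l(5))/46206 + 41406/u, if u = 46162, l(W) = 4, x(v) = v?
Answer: 53052277/59248927 ≈ 0.89541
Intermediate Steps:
((x(N(5))*(-18))*l(5))/46206 + 41406/u = ((1*(-18))*4)/46206 + 41406/46162 = -18*4*(1/46206) + 41406*(1/46162) = -72*1/46206 + 20703/23081 = -4/2567 + 20703/23081 = 53052277/59248927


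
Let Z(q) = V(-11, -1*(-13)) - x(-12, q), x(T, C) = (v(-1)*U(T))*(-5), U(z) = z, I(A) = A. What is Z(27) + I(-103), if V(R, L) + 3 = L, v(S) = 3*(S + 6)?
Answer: -993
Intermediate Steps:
v(S) = 18 + 3*S (v(S) = 3*(6 + S) = 18 + 3*S)
V(R, L) = -3 + L
x(T, C) = -75*T (x(T, C) = ((18 + 3*(-1))*T)*(-5) = ((18 - 3)*T)*(-5) = (15*T)*(-5) = -75*T)
Z(q) = -890 (Z(q) = (-3 - 1*(-13)) - (-75)*(-12) = (-3 + 13) - 1*900 = 10 - 900 = -890)
Z(27) + I(-103) = -890 - 103 = -993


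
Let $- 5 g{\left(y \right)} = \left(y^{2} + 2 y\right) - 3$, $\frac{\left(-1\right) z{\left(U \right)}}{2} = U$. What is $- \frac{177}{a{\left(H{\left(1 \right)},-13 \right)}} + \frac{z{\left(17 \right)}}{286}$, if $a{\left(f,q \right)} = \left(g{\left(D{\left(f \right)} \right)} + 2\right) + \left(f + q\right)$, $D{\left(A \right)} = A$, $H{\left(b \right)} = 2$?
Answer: $\frac{25141}{1430} \approx 17.581$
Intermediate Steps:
$z{\left(U \right)} = - 2 U$
$g{\left(y \right)} = \frac{3}{5} - \frac{2 y}{5} - \frac{y^{2}}{5}$ ($g{\left(y \right)} = - \frac{\left(y^{2} + 2 y\right) - 3}{5} = - \frac{-3 + y^{2} + 2 y}{5} = \frac{3}{5} - \frac{2 y}{5} - \frac{y^{2}}{5}$)
$a{\left(f,q \right)} = \frac{13}{5} + q - \frac{f^{2}}{5} + \frac{3 f}{5}$ ($a{\left(f,q \right)} = \left(\left(\frac{3}{5} - \frac{2 f}{5} - \frac{f^{2}}{5}\right) + 2\right) + \left(f + q\right) = \left(\frac{13}{5} - \frac{2 f}{5} - \frac{f^{2}}{5}\right) + \left(f + q\right) = \frac{13}{5} + q - \frac{f^{2}}{5} + \frac{3 f}{5}$)
$- \frac{177}{a{\left(H{\left(1 \right)},-13 \right)}} + \frac{z{\left(17 \right)}}{286} = - \frac{177}{\frac{13}{5} - 13 - \frac{2^{2}}{5} + \frac{3}{5} \cdot 2} + \frac{\left(-2\right) 17}{286} = - \frac{177}{\frac{13}{5} - 13 - \frac{4}{5} + \frac{6}{5}} - \frac{17}{143} = - \frac{177}{-10} - \frac{17}{143} = \left(-177\right) \left(- \frac{1}{10}\right) - \frac{17}{143} = \frac{177}{10} - \frac{17}{143} = \frac{25141}{1430}$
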